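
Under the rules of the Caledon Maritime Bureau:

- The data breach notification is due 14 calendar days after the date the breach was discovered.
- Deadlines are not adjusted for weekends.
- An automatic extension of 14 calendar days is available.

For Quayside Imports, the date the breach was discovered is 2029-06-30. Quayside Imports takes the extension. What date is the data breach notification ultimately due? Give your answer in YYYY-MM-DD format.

From 2029-06-30, 14 calendar days later is 2029-07-14.
No adjustment is made for weekends or holidays, so 2029-07-14 stands.
The 14-calendar-day extension moves the deadline from 2029-07-14 to 2029-07-28.
No adjustment is made for weekends or holidays, so 2029-07-28 stands.
The final due date is 2029-07-28.

2029-07-28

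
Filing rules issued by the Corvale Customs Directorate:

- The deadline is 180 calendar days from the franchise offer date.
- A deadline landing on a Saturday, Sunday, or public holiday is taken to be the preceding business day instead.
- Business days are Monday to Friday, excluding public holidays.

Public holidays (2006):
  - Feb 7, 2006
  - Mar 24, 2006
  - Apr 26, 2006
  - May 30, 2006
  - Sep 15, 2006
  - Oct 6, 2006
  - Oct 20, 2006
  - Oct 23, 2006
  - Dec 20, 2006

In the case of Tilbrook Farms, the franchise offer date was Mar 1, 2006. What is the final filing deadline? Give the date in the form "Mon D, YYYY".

Trigger date Mar 1, 2006 + 180 calendar days = Aug 28, 2006.
Aug 28, 2006 falls on a Monday, which is a business day, so no adjustment is needed.
The final due date is Aug 28, 2006.

Aug 28, 2006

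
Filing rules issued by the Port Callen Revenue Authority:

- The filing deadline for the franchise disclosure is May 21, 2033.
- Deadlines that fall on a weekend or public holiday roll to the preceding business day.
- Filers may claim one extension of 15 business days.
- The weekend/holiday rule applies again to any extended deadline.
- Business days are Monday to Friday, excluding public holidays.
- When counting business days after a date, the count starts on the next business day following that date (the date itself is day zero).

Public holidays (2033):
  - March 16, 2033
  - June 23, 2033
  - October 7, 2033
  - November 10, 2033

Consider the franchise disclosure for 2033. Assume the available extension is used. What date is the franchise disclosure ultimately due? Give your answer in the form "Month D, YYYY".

June 10, 2033

The statutory due date is May 21, 2033.
May 21, 2033 is a Saturday, so it moves to the preceding business day, May 20, 2033 (Friday).
The 15-business-day extension runs from May 20, 2033 to June 10, 2033.
Since June 10, 2033 is a Friday and not a holiday, the date is unchanged.
So the filing is due June 10, 2033.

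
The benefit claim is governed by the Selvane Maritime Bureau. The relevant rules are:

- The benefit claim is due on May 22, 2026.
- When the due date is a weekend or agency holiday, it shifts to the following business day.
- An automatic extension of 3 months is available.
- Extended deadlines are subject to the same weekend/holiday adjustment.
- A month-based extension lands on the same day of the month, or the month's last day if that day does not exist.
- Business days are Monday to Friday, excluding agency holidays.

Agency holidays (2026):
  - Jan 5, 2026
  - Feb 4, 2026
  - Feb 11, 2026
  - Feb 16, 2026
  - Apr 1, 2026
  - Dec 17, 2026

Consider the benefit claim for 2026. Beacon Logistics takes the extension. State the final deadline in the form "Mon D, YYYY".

Aug 24, 2026

The statutory due date is May 22, 2026.
May 22, 2026 (Friday) is already a business day.
Applying the 3 months extension: 3 months after May 22, 2026 is Aug 22, 2026.
Aug 22, 2026 is a Saturday, so it moves to the next business day, Aug 24, 2026 (Monday).
Deadline: Aug 24, 2026.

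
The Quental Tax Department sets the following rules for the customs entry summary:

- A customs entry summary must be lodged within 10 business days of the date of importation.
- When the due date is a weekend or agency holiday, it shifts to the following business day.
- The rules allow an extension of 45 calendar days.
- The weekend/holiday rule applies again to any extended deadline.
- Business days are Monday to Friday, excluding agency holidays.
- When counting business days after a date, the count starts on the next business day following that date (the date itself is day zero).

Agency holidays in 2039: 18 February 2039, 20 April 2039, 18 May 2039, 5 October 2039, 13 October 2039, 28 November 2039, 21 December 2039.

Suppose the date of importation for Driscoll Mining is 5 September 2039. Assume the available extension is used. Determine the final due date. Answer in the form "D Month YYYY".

Counting 10 business days after 5 September 2039 (skipping weekends and listed holidays) reaches 19 September 2039.
Since 19 September 2039 is a Monday and not a holiday, the date is unchanged.
The 45-calendar-day extension moves the deadline from 19 September 2039 to 3 November 2039.
3 November 2039 is a Thursday and not a listed holiday, so it stands.
Final deadline: 3 November 2039.

3 November 2039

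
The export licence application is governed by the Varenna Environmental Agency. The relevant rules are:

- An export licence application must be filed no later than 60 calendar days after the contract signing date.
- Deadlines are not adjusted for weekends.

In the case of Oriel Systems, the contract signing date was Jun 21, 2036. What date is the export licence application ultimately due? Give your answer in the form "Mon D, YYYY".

60 calendar days after Jun 21, 2036 is Aug 20, 2036.
No adjustment is made for weekends or holidays, so Aug 20, 2036 stands.
Final deadline: Aug 20, 2036.

Aug 20, 2036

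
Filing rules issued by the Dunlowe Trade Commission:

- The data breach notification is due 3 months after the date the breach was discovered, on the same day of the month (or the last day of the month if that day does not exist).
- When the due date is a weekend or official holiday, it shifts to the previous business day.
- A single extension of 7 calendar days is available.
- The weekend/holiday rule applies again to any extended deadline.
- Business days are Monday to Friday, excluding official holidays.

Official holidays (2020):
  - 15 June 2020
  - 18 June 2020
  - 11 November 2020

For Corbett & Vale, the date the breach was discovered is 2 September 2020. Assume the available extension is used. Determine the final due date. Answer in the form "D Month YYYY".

9 December 2020

3 months after 2 September 2020, on the same day of the month, is 2 December 2020.
2 December 2020 falls on a Wednesday, which is a business day, so no adjustment is needed.
With the 7-day extension, 2 December 2020 becomes 9 December 2020.
9 December 2020 (Wednesday) is already a business day.
The final due date is 9 December 2020.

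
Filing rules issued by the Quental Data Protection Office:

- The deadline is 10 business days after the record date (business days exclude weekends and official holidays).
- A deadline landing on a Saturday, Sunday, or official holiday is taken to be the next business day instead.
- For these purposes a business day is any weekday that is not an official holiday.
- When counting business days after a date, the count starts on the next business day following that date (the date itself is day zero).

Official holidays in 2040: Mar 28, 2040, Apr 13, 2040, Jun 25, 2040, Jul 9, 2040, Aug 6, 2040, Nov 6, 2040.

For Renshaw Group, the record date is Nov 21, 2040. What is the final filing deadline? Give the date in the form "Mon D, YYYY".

10 business days after Nov 21, 2040, excluding weekends and holidays, is Dec 5, 2040.
Dec 5, 2040 falls on a Wednesday, which is a business day, so no adjustment is needed.
The final due date is Dec 5, 2040.

Dec 5, 2040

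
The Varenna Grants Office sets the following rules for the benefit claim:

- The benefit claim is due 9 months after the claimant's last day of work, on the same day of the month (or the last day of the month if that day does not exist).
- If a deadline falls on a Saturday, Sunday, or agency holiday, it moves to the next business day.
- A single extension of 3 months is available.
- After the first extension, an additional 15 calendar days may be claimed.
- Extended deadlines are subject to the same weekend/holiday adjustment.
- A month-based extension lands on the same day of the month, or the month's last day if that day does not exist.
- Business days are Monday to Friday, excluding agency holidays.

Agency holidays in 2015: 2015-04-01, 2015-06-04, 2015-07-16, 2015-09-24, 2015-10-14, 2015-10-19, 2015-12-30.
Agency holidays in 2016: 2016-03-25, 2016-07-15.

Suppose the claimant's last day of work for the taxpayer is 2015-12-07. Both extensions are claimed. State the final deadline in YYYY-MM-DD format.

9 months from 2015-12-07 is 2016-09-07.
2016-09-07 is a Wednesday and not a listed holiday, so it stands.
The 3 months extension carries 2016-09-07 to 2016-12-07.
2016-12-07 (Wednesday) is already a business day.
With the 15-day extension, 2016-12-07 becomes 2016-12-22.
Since 2016-12-22 is a Thursday and not a holiday, the date is unchanged.
So the filing is due 2016-12-22.

2016-12-22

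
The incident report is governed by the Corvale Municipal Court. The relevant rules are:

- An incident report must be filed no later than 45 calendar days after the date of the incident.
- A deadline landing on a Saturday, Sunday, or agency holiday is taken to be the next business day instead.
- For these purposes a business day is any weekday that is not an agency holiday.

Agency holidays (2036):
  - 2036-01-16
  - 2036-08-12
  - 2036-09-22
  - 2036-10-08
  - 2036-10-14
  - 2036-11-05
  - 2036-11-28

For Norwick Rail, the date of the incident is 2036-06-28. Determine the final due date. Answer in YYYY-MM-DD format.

2036-08-13

From 2036-06-28, 45 calendar days later is 2036-08-12.
2036-08-12 is a listed holiday; the next business day is 2036-08-13 (Wednesday).
Deadline: 2036-08-13.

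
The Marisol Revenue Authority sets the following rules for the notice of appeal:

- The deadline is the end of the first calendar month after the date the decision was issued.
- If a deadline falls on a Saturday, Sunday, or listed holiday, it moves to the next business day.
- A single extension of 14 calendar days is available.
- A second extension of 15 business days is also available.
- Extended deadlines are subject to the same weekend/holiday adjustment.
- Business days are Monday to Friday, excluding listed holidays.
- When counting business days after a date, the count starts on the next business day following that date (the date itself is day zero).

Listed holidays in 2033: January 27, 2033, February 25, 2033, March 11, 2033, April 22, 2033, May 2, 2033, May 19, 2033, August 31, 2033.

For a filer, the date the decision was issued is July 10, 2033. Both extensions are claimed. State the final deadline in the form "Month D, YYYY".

The first month after July 10, 2033 is August 2033, whose last day is August 31, 2033.
Because August 31, 2033 is a listed holiday, the deadline becomes September 1, 2033 (Thursday).
With the 14-day extension, September 1, 2033 becomes September 15, 2033.
September 15, 2033 is a Thursday and not a listed holiday, so it stands.
Applying the 15-business-day extension: 15 business days after September 15, 2033 is October 6, 2033.
October 6, 2033 is a Thursday and not a listed holiday, so it stands.
So the filing is due October 6, 2033.

October 6, 2033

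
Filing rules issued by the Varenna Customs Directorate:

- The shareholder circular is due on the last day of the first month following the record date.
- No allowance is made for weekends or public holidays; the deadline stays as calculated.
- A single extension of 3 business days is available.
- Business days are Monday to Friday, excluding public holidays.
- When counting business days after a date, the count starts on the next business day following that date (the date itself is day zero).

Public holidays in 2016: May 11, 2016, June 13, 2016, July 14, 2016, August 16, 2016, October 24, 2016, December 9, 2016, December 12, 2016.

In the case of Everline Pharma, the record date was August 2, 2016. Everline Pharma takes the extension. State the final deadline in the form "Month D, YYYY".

October 5, 2016

The first month after August 2, 2016 is September 2016, whose last day is September 30, 2016.
No adjustment is made for weekends or holidays, so September 30, 2016 stands.
Applying the 3-business-day extension: 3 business days after September 30, 2016 is October 5, 2016.
No adjustment is made for weekends or holidays, so October 5, 2016 stands.
Final deadline: October 5, 2016.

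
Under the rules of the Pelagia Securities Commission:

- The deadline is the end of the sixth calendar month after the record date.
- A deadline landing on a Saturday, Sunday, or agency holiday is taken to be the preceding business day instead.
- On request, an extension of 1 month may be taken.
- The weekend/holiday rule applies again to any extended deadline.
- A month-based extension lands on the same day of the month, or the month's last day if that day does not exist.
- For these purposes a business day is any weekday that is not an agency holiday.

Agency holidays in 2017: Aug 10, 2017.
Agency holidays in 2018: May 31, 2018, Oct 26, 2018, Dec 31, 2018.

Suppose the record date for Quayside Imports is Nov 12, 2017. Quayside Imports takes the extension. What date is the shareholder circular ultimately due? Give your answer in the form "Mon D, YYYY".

Jun 29, 2018

6 months after Nov 12, 2017 falls in May 2018; the last day of that month is May 31, 2018.
May 31, 2018 falls on a listed holiday. Rolling to the preceding business day gives May 30, 2018, a Wednesday.
The 1 month extension carries May 30, 2018 to Jun 30, 2018.
Because Jun 30, 2018 is a Saturday, the deadline becomes Jun 29, 2018 (Friday).
Deadline: Jun 29, 2018.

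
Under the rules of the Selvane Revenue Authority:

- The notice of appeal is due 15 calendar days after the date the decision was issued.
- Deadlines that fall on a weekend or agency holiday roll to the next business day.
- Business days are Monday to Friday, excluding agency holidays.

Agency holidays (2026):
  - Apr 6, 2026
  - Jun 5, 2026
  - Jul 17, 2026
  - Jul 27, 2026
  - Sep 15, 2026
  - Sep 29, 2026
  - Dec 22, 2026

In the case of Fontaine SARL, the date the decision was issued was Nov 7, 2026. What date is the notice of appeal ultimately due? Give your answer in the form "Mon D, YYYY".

From Nov 7, 2026, 15 calendar days later is Nov 22, 2026.
Because Nov 22, 2026 is a Sunday, the deadline becomes Nov 23, 2026 (Monday).
The final due date is Nov 23, 2026.

Nov 23, 2026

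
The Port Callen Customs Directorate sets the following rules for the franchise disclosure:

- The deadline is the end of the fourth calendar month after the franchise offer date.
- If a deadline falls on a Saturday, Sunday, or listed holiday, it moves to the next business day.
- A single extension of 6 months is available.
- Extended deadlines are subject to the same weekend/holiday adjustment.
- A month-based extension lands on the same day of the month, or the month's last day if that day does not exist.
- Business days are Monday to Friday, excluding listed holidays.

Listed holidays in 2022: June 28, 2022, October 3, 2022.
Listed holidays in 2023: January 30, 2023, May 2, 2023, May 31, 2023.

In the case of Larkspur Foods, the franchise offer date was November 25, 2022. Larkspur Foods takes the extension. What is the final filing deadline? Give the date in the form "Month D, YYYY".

The fourth month after November 25, 2022 is March 2023, whose last day is March 31, 2023.
March 31, 2023 (Friday) is already a business day.
Add 6 months to March 31, 2023: September 30, 2023 (day 31 does not exist in September, so the month's last day is used).
September 30, 2023 is a Saturday; the next business day is October 2, 2023 (Monday).
Final deadline: October 2, 2023.

October 2, 2023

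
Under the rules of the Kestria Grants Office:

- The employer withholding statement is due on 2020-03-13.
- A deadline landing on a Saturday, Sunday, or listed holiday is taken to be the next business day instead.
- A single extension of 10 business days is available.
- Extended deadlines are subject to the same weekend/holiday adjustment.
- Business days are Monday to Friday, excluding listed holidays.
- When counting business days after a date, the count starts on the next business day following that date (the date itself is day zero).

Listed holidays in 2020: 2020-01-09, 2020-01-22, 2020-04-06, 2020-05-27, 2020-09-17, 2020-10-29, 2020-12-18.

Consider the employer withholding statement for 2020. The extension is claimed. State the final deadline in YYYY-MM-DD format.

2020-03-27

The statutory due date is 2020-03-13.
2020-03-13 falls on a Friday, which is a business day, so no adjustment is needed.
Counting 10 further business days from 2020-03-13 reaches 2020-03-27.
2020-03-27 falls on a Friday, which is a business day, so no adjustment is needed.
So the filing is due 2020-03-27.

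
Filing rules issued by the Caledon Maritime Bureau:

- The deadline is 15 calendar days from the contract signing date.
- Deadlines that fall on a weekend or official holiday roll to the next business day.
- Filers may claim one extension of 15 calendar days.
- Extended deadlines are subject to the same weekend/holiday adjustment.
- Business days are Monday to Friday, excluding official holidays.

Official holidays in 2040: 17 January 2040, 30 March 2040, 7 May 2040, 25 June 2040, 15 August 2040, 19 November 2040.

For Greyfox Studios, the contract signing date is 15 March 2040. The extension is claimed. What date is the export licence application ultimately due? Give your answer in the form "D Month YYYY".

From 15 March 2040, 15 calendar days later is 30 March 2040.
30 March 2040 is a listed holiday, so it moves to the next business day, 2 April 2040 (Monday).
The 15-calendar-day extension moves the deadline from 2 April 2040 to 17 April 2040.
17 April 2040 falls on a Tuesday, which is a business day, so no adjustment is needed.
The final due date is 17 April 2040.

17 April 2040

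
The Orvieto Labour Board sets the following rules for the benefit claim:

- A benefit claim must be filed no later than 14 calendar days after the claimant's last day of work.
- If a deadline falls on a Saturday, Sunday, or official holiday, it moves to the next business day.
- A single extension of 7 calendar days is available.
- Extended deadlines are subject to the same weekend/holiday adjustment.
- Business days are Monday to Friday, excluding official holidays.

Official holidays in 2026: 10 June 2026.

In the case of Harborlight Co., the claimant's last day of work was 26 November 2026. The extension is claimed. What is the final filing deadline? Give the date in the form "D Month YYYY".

17 December 2026

From 26 November 2026, 14 calendar days later is 10 December 2026.
10 December 2026 falls on a Thursday, which is a business day, so no adjustment is needed.
With the 7-day extension, 10 December 2026 becomes 17 December 2026.
17 December 2026 is a Thursday and not a listed holiday, so it stands.
The final due date is 17 December 2026.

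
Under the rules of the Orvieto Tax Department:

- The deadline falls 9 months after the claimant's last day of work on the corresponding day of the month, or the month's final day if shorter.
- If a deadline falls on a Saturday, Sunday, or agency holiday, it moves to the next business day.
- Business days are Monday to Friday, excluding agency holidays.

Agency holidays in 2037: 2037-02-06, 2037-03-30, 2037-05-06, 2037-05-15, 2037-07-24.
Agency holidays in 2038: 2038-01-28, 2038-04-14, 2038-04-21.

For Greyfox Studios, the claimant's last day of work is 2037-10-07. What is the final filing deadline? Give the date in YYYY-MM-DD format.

2038-07-07

Moving 9 months forward from 2037-10-07 on the corresponding day gives 2038-07-07.
2038-07-07 (Wednesday) is already a business day.
Final deadline: 2038-07-07.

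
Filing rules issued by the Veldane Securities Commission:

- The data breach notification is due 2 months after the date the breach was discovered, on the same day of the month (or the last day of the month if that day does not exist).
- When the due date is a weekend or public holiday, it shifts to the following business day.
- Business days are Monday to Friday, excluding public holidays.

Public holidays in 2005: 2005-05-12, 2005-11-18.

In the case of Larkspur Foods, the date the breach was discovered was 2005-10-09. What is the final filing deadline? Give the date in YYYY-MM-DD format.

2005-12-09

2 months after 2005-10-09, on the same day of the month, is 2005-12-09.
Since 2005-12-09 is a Friday and not a holiday, the date is unchanged.
The final due date is 2005-12-09.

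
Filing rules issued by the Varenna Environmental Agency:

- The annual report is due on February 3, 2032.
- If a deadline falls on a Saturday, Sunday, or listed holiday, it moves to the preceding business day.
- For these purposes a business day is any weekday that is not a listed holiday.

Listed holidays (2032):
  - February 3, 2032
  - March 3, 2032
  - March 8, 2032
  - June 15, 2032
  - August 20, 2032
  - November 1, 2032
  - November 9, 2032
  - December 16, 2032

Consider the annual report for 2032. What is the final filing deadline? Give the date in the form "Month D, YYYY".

February 2, 2032

The statutory due date is February 3, 2032.
February 3, 2032 is a listed holiday, so it moves to the preceding business day, February 2, 2032 (Monday).
The final due date is February 2, 2032.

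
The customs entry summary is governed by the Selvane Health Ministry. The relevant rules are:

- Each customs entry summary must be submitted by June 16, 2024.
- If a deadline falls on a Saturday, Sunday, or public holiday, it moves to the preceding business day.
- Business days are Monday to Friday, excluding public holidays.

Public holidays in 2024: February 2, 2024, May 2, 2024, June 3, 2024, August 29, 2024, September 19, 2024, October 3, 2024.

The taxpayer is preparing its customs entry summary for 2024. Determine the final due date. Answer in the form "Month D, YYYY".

June 14, 2024

The statutory due date is June 16, 2024.
Because June 16, 2024 is a Sunday, the deadline becomes June 14, 2024 (Friday).
So the filing is due June 14, 2024.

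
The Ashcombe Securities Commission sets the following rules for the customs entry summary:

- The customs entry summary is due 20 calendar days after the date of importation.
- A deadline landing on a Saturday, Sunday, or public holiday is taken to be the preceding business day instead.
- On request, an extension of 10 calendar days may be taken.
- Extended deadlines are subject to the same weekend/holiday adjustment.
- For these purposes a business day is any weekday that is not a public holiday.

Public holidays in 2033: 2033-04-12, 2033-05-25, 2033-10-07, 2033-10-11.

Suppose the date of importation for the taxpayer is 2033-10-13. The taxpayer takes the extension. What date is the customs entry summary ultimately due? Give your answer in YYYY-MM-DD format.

20 calendar days after 2033-10-13 is 2033-11-02.
2033-11-02 (Wednesday) is already a business day.
Applying the 10-calendar-day extension: 2033-11-02 + 10 days = 2033-11-12.
2033-11-12 falls on a Saturday. Rolling to the preceding business day gives 2033-11-11, a Friday.
Deadline: 2033-11-11.

2033-11-11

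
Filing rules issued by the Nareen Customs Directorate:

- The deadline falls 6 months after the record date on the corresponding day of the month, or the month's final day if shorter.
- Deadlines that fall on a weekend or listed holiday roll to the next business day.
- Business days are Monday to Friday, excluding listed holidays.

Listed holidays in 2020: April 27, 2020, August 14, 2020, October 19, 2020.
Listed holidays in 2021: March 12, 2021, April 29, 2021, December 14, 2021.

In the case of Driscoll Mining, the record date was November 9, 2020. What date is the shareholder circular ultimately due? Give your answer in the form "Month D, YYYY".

May 10, 2021

6 months after November 9, 2020, on the same day of the month, is May 9, 2021.
May 9, 2021 is a Sunday; the next business day is May 10, 2021 (Monday).
So the filing is due May 10, 2021.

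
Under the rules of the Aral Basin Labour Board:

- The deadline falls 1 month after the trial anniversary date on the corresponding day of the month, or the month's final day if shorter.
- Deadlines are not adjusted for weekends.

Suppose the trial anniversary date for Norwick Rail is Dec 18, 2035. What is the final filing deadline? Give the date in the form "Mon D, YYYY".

Jan 18, 2036

Moving 1 month forward from Dec 18, 2035 on the corresponding day gives Jan 18, 2036.
No adjustment is made for weekends or holidays, so Jan 18, 2036 stands.
So the filing is due Jan 18, 2036.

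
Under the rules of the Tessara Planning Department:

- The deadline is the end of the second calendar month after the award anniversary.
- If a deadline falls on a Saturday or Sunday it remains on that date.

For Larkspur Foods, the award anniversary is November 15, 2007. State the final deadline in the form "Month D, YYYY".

2 months after November 15, 2007 is January 2008; that month ends on January 31, 2008.
January 31, 2008 falls on a Thursday. The rules make no weekend/holiday allowance, so it remains January 31, 2008.
The final due date is January 31, 2008.

January 31, 2008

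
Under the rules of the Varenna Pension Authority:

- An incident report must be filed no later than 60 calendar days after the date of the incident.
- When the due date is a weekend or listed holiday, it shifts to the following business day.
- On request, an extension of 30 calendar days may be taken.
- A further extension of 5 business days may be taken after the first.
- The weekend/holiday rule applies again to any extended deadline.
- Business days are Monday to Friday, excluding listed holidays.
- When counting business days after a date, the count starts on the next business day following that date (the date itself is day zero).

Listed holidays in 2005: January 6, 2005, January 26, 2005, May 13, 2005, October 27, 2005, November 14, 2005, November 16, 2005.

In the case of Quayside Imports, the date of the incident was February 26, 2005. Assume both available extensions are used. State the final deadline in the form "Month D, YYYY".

Trigger date February 26, 2005 + 60 calendar days = April 27, 2005.
Since April 27, 2005 is a Wednesday and not a holiday, the date is unchanged.
Applying the 30-calendar-day extension: April 27, 2005 + 30 days = May 27, 2005.
May 27, 2005 falls on a Friday, which is a business day, so no adjustment is needed.
Counting 5 further business days from May 27, 2005 reaches June 3, 2005.
June 3, 2005 falls on a Friday, which is a business day, so no adjustment is needed.
So the filing is due June 3, 2005.

June 3, 2005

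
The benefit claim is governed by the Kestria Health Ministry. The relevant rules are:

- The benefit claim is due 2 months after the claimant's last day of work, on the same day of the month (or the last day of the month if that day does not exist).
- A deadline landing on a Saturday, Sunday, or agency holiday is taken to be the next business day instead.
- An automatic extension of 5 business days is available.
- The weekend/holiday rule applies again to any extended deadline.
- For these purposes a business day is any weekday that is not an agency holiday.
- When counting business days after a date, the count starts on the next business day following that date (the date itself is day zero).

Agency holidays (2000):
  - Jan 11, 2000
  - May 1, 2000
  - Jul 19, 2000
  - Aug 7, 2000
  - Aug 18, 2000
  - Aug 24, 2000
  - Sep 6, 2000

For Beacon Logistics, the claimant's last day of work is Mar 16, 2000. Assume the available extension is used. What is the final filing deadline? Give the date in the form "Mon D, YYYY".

Moving 2 months forward from Mar 16, 2000 on the corresponding day gives May 16, 2000.
May 16, 2000 falls on a Tuesday, which is a business day, so no adjustment is needed.
Counting 5 further business days from May 16, 2000 reaches May 23, 2000.
May 23, 2000 is a Tuesday and not a listed holiday, so it stands.
Deadline: May 23, 2000.

May 23, 2000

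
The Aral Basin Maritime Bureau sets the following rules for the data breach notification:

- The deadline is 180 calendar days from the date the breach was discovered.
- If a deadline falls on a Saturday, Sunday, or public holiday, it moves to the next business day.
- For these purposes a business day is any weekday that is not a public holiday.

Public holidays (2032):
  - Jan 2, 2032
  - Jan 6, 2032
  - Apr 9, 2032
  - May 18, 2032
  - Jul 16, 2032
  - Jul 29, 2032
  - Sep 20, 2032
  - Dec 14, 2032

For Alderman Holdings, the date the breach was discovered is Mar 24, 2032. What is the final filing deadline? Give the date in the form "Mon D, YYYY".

Sep 21, 2032

180 calendar days after Mar 24, 2032 is Sep 20, 2032.
Because Sep 20, 2032 is a listed holiday, the deadline becomes Sep 21, 2032 (Tuesday).
So the filing is due Sep 21, 2032.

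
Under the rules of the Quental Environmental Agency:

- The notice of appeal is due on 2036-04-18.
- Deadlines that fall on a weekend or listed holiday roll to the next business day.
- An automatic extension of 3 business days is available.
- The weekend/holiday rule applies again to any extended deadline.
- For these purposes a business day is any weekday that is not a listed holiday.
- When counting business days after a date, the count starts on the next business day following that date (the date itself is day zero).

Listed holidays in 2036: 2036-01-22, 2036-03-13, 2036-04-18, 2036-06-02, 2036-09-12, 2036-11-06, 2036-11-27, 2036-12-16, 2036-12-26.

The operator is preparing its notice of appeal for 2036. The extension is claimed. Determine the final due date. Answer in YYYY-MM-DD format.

The statutory due date is 2036-04-18.
2036-04-18 is a listed holiday; the next business day is 2036-04-21 (Monday).
Applying the 3-business-day extension: 3 business days after 2036-04-21 is 2036-04-24.
2036-04-24 falls on a Thursday, which is a business day, so no adjustment is needed.
The final due date is 2036-04-24.

2036-04-24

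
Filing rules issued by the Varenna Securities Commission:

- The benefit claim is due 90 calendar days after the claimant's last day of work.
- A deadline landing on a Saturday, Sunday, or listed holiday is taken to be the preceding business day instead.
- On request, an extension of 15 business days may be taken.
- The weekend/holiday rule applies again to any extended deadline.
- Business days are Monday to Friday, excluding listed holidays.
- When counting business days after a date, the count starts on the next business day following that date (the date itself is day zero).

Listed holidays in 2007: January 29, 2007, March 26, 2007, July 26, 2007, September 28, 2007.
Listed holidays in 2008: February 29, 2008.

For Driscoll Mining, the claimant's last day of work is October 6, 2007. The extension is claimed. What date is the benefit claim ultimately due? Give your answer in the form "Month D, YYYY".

90 calendar days after October 6, 2007 is January 4, 2008.
Since January 4, 2008 is a Friday and not a holiday, the date is unchanged.
The 15-business-day extension runs from January 4, 2008 to January 25, 2008.
Since January 25, 2008 is a Friday and not a holiday, the date is unchanged.
Final deadline: January 25, 2008.

January 25, 2008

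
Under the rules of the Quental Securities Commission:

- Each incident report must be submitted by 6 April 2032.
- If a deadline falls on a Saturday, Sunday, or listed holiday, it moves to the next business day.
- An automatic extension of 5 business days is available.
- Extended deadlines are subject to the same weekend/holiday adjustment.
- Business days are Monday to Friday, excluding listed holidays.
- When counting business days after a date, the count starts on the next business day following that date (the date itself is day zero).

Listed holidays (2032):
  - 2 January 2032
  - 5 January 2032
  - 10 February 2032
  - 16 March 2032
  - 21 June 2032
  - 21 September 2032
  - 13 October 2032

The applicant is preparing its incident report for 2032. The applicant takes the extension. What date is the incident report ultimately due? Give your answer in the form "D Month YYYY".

13 April 2032

The statutory due date is 6 April 2032.
6 April 2032 falls on a Tuesday, which is a business day, so no adjustment is needed.
Applying the 5-business-day extension: 5 business days after 6 April 2032 is 13 April 2032.
13 April 2032 falls on a Tuesday, which is a business day, so no adjustment is needed.
Final deadline: 13 April 2032.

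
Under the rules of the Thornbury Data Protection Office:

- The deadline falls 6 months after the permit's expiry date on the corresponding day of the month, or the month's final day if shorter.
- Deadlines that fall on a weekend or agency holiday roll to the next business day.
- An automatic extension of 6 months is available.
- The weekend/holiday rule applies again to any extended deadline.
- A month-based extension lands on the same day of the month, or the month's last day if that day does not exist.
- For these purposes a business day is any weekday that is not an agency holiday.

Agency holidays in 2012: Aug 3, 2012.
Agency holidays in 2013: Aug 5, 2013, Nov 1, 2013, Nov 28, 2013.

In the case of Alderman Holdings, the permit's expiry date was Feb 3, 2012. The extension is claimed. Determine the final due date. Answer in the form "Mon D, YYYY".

6 months after Feb 3, 2012, on the same day of the month, is Aug 3, 2012.
Because Aug 3, 2012 is a listed holiday, the deadline becomes Aug 6, 2012 (Monday).
The 6 months extension carries Aug 6, 2012 to Feb 6, 2013.
Feb 6, 2013 is a Wednesday and not a listed holiday, so it stands.
So the filing is due Feb 6, 2013.

Feb 6, 2013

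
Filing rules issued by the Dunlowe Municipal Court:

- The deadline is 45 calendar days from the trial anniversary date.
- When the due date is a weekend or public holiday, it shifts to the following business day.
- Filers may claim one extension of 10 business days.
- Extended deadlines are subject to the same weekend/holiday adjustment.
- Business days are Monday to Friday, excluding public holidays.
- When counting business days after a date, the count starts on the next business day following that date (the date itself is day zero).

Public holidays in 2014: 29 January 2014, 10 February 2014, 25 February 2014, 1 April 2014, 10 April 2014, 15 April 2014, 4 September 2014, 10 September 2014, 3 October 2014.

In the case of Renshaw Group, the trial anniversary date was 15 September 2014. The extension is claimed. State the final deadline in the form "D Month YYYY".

45 calendar days after 15 September 2014 is 30 October 2014.
Since 30 October 2014 is a Thursday and not a holiday, the date is unchanged.
Applying the 10-business-day extension: 10 business days after 30 October 2014 is 13 November 2014.
13 November 2014 (Thursday) is already a business day.
So the filing is due 13 November 2014.

13 November 2014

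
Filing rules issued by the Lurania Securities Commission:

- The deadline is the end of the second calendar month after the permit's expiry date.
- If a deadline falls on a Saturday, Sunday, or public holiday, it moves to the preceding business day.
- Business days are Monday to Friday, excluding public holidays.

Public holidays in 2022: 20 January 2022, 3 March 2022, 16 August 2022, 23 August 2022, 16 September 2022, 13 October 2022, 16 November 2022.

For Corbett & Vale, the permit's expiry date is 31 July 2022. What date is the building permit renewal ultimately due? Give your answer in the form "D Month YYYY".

30 September 2022

2 months after 31 July 2022 is September 2022; that month ends on 30 September 2022.
30 September 2022 (Friday) is already a business day.
Deadline: 30 September 2022.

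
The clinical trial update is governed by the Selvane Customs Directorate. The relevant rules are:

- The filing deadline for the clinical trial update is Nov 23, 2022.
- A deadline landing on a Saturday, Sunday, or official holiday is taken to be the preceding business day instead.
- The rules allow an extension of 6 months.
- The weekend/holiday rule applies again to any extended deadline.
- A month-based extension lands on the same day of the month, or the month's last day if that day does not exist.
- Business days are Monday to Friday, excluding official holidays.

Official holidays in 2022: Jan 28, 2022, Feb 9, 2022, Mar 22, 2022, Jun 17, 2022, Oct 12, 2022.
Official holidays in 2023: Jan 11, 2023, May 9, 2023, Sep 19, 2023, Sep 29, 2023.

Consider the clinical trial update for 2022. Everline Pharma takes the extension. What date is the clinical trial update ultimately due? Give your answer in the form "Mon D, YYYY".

May 23, 2023

Start from the fixed due date, Nov 23, 2022.
Nov 23, 2022 is a Wednesday and not a listed holiday, so it stands.
Add 6 months to Nov 23, 2022: May 23, 2023.
May 23, 2023 is a Tuesday and not a listed holiday, so it stands.
Deadline: May 23, 2023.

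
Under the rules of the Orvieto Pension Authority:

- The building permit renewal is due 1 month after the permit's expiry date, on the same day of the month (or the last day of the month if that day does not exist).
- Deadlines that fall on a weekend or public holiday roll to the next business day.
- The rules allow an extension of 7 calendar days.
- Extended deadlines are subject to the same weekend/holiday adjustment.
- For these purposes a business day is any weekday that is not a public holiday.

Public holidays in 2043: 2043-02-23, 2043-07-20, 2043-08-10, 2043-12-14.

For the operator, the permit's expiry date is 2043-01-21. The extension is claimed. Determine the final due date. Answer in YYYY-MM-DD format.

Moving 1 month forward from 2043-01-21 on the corresponding day gives 2043-02-21.
2043-02-21 is a Saturday; the next business day is 2043-02-24 (Tuesday).
Applying the 7-calendar-day extension: 2043-02-24 + 7 days = 2043-03-03.
2043-03-03 is a Tuesday and not a listed holiday, so it stands.
Deadline: 2043-03-03.

2043-03-03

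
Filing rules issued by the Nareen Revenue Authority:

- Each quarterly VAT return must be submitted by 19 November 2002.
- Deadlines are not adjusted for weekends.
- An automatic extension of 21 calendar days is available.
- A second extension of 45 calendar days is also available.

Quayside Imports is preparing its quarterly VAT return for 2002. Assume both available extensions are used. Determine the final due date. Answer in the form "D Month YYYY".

The statutory due date is 19 November 2002.
19 November 2002 is a Tuesday; no weekend or holiday adjustment applies.
The 21-calendar-day extension moves the deadline from 19 November 2002 to 10 December 2002.
10 December 2002 falls on a Tuesday. The rules make no weekend/holiday allowance, so it remains 10 December 2002.
With the 45-day extension, 10 December 2002 becomes 24 January 2003.
24 January 2003 is a Friday; no weekend or holiday adjustment applies.
Final deadline: 24 January 2003.

24 January 2003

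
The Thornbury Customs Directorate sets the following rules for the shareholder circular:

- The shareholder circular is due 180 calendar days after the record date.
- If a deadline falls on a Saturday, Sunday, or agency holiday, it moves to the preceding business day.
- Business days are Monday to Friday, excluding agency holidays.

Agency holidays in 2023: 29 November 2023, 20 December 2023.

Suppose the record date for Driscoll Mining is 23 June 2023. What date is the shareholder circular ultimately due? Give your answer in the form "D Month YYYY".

19 December 2023

Trigger date 23 June 2023 + 180 calendar days = 20 December 2023.
20 December 2023 is a listed holiday, so it moves to the preceding business day, 19 December 2023 (Tuesday).
So the filing is due 19 December 2023.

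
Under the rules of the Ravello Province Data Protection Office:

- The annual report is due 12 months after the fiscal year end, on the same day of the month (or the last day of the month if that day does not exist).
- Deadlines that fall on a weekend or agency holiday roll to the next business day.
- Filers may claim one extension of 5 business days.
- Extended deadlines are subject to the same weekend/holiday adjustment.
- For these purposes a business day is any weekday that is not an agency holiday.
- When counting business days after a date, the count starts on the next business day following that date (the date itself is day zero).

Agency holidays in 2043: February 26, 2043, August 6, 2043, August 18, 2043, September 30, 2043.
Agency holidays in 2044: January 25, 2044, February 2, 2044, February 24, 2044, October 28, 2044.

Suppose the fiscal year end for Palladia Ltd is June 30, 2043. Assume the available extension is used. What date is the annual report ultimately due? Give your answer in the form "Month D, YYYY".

12 months after June 30, 2043, on the same day of the month, is June 30, 2044.
Since June 30, 2044 is a Thursday and not a holiday, the date is unchanged.
The 5-business-day extension runs from June 30, 2044 to July 7, 2044.
July 7, 2044 (Thursday) is already a business day.
The final due date is July 7, 2044.

July 7, 2044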